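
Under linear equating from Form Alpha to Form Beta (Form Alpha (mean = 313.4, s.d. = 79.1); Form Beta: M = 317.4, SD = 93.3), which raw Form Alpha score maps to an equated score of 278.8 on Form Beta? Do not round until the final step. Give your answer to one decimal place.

280.7

Invert y = (SD_Y/SD_X)(x − M_X) + M_Y:
x = (SD_X/SD_Y)(y − M_Y) + M_X = (79.1/93.3)(278.8 − 317.4) + 313.4
x = 0.847803 × -38.600 + 313.4 = 280.7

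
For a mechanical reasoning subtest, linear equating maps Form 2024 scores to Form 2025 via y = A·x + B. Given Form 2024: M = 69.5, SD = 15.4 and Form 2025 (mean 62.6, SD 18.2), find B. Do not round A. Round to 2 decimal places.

-19.54

A = SD_Y / SD_X = 18.2 / 15.4 = 1.181818
B = M_Y − A·M_X = 62.6 − 1.181818 × 69.5 = -19.54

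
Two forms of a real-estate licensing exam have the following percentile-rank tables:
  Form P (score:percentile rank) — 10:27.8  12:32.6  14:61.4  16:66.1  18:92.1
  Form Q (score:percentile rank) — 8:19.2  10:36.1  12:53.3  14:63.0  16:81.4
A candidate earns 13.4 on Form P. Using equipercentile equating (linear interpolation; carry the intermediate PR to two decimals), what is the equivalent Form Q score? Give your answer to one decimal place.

11.9

PR of 13.4 on Form P: 32.6 + (13.4 − 12)/(14 − 12) × (61.4 − 32.6) = 52.76
On Form Q, PR 52.76 falls between score 10 (PR 36.1) and 12 (PR 53.3).
Interpolate: 10 + (52.76 − 36.1)/(53.3 − 36.1) × (12 − 10) = 11.9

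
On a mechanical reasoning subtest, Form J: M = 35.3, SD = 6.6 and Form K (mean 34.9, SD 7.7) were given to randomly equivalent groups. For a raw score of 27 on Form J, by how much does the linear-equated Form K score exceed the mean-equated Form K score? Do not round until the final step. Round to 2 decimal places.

-1.38

Mean-equated: 27 + (34.9 − 35.3) = 26.60
Linear-equated: (7.7/6.6)(27 − 35.3) + 34.9 = 25.217
Difference = 25.217 − 26.60 = -1.38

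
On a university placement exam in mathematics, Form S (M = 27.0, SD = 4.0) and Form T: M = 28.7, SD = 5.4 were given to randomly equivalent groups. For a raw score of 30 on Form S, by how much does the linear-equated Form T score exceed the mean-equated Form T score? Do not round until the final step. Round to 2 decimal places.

1.05

Mean-equated: 30 + (28.7 − 27.0) = 31.70
Linear-equated: (5.4/4.0)(30 − 27.0) + 28.7 = 32.750
Difference = 32.750 − 31.70 = 1.05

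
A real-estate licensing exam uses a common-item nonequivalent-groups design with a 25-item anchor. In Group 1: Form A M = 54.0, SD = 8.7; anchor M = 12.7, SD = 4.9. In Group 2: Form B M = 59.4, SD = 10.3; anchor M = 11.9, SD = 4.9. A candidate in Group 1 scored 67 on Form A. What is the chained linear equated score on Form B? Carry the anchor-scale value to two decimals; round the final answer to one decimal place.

Form A → anchor (Group 1): v = (4.9/8.7)(67 − 54.0) + 12.7 = 20.02
anchor → Form B (Group 2): y = (10.3/4.9)(20.02 − 11.9) + 59.4 = 76.5

76.5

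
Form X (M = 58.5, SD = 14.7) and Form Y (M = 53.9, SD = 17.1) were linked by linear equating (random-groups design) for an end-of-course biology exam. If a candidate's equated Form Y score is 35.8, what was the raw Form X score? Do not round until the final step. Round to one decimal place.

42.9

Invert y = (SD_Y/SD_X)(x − M_X) + M_Y:
x = (SD_X/SD_Y)(y − M_Y) + M_X = (14.7/17.1)(35.8 − 53.9) + 58.5
x = 0.859649 × -18.100 + 58.5 = 42.9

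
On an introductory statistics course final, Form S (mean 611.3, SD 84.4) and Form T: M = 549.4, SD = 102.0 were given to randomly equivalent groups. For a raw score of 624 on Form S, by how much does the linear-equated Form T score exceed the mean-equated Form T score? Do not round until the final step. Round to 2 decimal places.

Mean-equated: 624 + (549.4 − 611.3) = 562.10
Linear-equated: (102.0/84.4)(624 − 611.3) + 549.4 = 564.748
Difference = 564.748 − 562.10 = 2.65

2.65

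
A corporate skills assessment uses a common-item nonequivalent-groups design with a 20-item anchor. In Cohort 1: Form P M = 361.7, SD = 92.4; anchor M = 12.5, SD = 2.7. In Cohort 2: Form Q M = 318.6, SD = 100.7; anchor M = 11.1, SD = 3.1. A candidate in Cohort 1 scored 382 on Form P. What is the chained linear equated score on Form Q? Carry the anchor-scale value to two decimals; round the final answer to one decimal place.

Form P → anchor (Cohort 1): v = (2.7/92.4)(382 − 361.7) + 12.5 = 13.09
anchor → Form Q (Cohort 2): y = (100.7/3.1)(13.09 − 11.1) + 318.6 = 383.2

383.2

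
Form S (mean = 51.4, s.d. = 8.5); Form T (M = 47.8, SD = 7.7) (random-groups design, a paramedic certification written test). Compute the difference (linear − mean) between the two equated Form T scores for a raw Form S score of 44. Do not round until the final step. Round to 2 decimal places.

Mean-equated: 44 + (47.8 − 51.4) = 40.40
Linear-equated: (7.7/8.5)(44 − 51.4) + 47.8 = 41.096
Difference = 41.096 − 40.40 = 0.70

0.70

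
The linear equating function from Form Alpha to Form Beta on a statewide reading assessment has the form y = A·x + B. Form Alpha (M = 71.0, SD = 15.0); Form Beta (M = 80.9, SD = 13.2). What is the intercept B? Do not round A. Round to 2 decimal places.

18.42

A = SD_Y / SD_X = 13.2 / 15.0 = 0.880000
B = M_Y − A·M_X = 80.9 − 0.880000 × 71.0 = 18.42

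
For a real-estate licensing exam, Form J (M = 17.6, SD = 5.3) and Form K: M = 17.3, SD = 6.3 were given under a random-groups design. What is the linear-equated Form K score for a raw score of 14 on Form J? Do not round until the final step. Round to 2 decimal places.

13.02

Linear equating: y = (SD_Y/SD_X)(x − M_X) + M_Y
y = (6.3/5.3)(14 − 17.6) + 17.3
y = 1.188679 × -3.6 + 17.3 = -4.2792 + 17.3 = 13.02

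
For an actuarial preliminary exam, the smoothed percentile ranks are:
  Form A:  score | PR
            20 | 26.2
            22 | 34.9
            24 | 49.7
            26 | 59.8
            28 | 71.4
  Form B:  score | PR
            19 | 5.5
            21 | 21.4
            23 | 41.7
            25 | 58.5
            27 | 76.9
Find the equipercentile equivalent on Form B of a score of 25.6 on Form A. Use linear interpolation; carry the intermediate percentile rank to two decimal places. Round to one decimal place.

24.9

PR of 25.6 on Form A: 49.7 + (25.6 − 24)/(26 − 24) × (59.8 − 49.7) = 57.78
On Form B, PR 57.78 falls between score 23 (PR 41.7) and 25 (PR 58.5).
Interpolate: 23 + (57.78 − 41.7)/(58.5 − 41.7) × (25 − 23) = 24.9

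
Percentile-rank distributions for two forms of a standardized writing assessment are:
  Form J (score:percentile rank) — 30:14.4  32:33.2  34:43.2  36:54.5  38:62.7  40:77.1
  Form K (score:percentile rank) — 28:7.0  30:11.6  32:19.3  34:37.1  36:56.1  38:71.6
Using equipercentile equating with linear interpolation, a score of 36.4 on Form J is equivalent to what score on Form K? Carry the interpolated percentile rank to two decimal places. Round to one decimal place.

36.0

PR of 36.4 on Form J: 54.5 + (36.4 − 36)/(38 − 36) × (62.7 − 54.5) = 56.14
On Form K, PR 56.14 falls between score 36 (PR 56.1) and 38 (PR 71.6).
Interpolate: 36 + (56.14 − 56.1)/(71.6 − 56.1) × (38 − 36) = 36.0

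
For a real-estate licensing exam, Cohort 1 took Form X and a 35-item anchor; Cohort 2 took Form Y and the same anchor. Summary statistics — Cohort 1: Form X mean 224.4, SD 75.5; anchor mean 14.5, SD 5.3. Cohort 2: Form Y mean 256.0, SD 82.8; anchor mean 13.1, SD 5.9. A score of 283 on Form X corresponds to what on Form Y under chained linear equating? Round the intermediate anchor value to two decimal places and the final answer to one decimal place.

333.3

Form X → anchor (Cohort 1): v = (5.3/75.5)(283 − 224.4) + 14.5 = 18.61
anchor → Form Y (Cohort 2): y = (82.8/5.9)(18.61 − 13.1) + 256.0 = 333.3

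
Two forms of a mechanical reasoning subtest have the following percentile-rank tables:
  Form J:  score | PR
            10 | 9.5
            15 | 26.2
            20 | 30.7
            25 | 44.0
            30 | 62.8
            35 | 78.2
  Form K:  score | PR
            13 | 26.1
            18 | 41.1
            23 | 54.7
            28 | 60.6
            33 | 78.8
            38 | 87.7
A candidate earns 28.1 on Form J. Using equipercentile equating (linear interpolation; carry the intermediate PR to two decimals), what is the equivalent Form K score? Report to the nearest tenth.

23.8

PR of 28.1 on Form J: 44.0 + (28.1 − 25)/(30 − 25) × (62.8 − 44.0) = 55.66
On Form K, PR 55.66 falls between score 23 (PR 54.7) and 28 (PR 60.6).
Interpolate: 23 + (55.66 − 54.7)/(60.6 − 54.7) × (28 − 23) = 23.8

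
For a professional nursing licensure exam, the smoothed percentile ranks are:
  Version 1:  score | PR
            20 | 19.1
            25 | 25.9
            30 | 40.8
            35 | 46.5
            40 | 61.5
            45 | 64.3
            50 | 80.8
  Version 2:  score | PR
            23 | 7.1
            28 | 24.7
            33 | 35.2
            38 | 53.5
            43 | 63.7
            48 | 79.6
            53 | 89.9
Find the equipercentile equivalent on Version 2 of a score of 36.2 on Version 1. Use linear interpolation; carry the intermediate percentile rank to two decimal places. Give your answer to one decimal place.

PR of 36.2 on Version 1: 46.5 + (36.2 − 35)/(40 − 35) × (61.5 − 46.5) = 50.10
On Version 2, PR 50.10 falls between score 33 (PR 35.2) and 38 (PR 53.5).
Interpolate: 33 + (50.10 − 35.2)/(53.5 − 35.2) × (38 − 33) = 37.1

37.1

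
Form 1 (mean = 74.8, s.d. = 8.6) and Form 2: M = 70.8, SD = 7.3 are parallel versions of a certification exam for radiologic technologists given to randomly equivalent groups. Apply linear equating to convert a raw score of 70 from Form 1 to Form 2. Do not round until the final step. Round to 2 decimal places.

66.73

Linear equating: y = (SD_Y/SD_X)(x − M_X) + M_Y
y = (7.3/8.6)(70 − 74.8) + 70.8
y = 0.848837 × -4.8 + 70.8 = -4.0744 + 70.8 = 66.73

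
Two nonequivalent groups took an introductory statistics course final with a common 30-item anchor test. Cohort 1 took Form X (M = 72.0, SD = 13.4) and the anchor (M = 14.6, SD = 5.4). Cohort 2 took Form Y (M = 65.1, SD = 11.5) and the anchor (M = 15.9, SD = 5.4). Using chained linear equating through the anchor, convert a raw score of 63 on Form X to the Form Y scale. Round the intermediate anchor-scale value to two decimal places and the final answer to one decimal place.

Form X → anchor (Cohort 1): v = (5.4/13.4)(63 − 72.0) + 14.6 = 10.97
anchor → Form Y (Cohort 2): y = (11.5/5.4)(10.97 − 15.9) + 65.1 = 54.6

54.6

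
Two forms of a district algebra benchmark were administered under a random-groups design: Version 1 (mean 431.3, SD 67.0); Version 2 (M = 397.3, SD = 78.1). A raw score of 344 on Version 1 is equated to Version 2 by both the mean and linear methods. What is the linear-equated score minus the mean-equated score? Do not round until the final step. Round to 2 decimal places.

-14.46

Mean-equated: 344 + (397.3 − 431.3) = 310.00
Linear-equated: (78.1/67.0)(344 − 431.3) + 397.3 = 295.537
Difference = 295.537 − 310.00 = -14.46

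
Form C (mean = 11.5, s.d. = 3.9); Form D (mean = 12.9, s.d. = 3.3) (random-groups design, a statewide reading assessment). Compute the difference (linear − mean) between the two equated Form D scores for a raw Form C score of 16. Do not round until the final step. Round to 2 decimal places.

-0.69

Mean-equated: 16 + (12.9 − 11.5) = 17.40
Linear-equated: (3.3/3.9)(16 − 11.5) + 12.9 = 16.708
Difference = 16.708 − 17.40 = -0.69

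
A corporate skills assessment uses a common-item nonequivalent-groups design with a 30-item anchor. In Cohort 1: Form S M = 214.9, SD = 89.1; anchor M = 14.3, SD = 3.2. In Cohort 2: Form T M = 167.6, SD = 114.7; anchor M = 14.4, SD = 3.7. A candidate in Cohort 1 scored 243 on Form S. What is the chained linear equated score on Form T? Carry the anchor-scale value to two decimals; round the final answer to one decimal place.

Form S → anchor (Cohort 1): v = (3.2/89.1)(243 − 214.9) + 14.3 = 15.31
anchor → Form T (Cohort 2): y = (114.7/3.7)(15.31 − 14.4) + 167.6 = 195.8

195.8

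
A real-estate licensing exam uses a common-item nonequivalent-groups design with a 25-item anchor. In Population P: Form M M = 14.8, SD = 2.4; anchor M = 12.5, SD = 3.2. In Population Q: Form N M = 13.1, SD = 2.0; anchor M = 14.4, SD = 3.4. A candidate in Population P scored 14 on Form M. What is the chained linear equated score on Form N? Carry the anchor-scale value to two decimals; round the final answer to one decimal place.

11.4

Form M → anchor (Population P): v = (3.2/2.4)(14 − 14.8) + 12.5 = 11.43
anchor → Form N (Population Q): y = (2.0/3.4)(11.43 − 14.4) + 13.1 = 11.4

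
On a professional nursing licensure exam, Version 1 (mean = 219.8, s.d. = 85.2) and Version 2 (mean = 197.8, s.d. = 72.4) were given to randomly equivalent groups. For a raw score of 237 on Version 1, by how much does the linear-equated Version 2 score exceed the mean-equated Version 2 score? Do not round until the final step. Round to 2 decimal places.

Mean-equated: 237 + (197.8 − 219.8) = 215.00
Linear-equated: (72.4/85.2)(237 − 219.8) + 197.8 = 212.416
Difference = 212.416 − 215.00 = -2.58

-2.58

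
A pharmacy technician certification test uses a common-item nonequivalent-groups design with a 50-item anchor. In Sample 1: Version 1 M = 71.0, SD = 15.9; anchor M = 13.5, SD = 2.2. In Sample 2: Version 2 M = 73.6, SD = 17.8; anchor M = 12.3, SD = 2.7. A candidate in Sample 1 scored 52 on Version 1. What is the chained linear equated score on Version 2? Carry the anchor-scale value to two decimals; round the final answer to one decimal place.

64.2

Version 1 → anchor (Sample 1): v = (2.2/15.9)(52 − 71.0) + 13.5 = 10.87
anchor → Version 2 (Sample 2): y = (17.8/2.7)(10.87 − 12.3) + 73.6 = 64.2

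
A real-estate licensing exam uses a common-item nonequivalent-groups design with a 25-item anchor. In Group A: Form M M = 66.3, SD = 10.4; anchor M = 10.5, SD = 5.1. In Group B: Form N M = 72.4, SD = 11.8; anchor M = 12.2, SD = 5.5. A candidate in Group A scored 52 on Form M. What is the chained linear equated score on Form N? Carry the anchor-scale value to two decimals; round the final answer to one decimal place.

Form M → anchor (Group A): v = (5.1/10.4)(52 − 66.3) + 10.5 = 3.49
anchor → Form N (Group B): y = (11.8/5.5)(3.49 − 12.2) + 72.4 = 53.7

53.7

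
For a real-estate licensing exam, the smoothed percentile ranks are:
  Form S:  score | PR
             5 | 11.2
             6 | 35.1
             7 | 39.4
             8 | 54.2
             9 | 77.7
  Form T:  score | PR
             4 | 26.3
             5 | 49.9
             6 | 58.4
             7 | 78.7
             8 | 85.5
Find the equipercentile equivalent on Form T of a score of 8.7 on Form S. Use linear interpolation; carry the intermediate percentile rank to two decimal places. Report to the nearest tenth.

PR of 8.7 on Form S: 54.2 + (8.7 − 8)/(9 − 8) × (77.7 − 54.2) = 70.65
On Form T, PR 70.65 falls between score 6 (PR 58.4) and 7 (PR 78.7).
Interpolate: 6 + (70.65 − 58.4)/(78.7 − 58.4) × (7 − 6) = 6.6

6.6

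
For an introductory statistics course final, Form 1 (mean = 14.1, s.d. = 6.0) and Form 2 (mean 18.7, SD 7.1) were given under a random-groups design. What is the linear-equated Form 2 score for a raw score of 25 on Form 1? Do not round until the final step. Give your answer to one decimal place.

Linear equating: y = (SD_Y/SD_X)(x − M_X) + M_Y
y = (7.1/6.0)(25 − 14.1) + 18.7
y = 1.183333 × 10.9 + 18.7 = 12.8983 + 18.7 = 31.6

31.6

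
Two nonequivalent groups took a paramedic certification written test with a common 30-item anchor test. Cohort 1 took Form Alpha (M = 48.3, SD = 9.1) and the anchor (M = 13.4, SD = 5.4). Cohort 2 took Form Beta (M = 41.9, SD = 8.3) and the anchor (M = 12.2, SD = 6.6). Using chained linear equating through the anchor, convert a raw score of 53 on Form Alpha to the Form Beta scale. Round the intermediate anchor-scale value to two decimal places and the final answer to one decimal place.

Form Alpha → anchor (Cohort 1): v = (5.4/9.1)(53 − 48.3) + 13.4 = 16.19
anchor → Form Beta (Cohort 2): y = (8.3/6.6)(16.19 − 12.2) + 41.9 = 46.9

46.9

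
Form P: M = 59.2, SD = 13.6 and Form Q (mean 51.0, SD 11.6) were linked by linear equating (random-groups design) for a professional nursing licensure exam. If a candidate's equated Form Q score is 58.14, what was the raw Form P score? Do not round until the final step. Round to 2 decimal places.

67.57

Invert y = (SD_Y/SD_X)(x − M_X) + M_Y:
x = (SD_X/SD_Y)(y − M_Y) + M_X = (13.6/11.6)(58.14 − 51.0) + 59.2
x = 1.172414 × 7.140 + 59.2 = 67.57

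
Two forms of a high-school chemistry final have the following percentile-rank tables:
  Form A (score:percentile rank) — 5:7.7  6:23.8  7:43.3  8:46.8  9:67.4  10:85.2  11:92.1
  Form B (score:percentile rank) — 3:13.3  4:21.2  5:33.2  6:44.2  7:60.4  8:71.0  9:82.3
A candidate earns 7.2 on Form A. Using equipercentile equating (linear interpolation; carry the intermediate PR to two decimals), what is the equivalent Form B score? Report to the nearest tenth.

PR of 7.2 on Form A: 43.3 + (7.2 − 7)/(8 − 7) × (46.8 − 43.3) = 44.00
On Form B, PR 44.00 falls between score 5 (PR 33.2) and 6 (PR 44.2).
Interpolate: 5 + (44.00 − 33.2)/(44.2 − 33.2) × (6 − 5) = 6.0

6.0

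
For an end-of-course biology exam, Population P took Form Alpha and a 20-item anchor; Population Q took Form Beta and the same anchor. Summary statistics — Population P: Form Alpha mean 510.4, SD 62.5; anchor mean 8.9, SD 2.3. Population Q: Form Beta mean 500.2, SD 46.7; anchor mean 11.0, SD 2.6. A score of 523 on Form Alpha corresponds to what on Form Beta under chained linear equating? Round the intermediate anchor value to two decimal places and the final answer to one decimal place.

Form Alpha → anchor (Population P): v = (2.3/62.5)(523 − 510.4) + 8.9 = 9.36
anchor → Form Beta (Population Q): y = (46.7/2.6)(9.36 − 11.0) + 500.2 = 470.7

470.7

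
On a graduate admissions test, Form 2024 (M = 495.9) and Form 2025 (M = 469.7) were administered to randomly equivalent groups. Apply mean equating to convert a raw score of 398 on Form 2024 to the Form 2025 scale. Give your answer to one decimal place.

371.8

Mean equating: y = x + (M_Y − M_X) = 398 + (469.7 − 495.9) = 371.8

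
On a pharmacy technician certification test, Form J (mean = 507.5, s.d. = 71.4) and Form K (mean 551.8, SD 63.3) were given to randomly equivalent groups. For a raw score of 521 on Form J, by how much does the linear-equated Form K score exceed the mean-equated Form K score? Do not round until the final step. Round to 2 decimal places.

Mean-equated: 521 + (551.8 − 507.5) = 565.30
Linear-equated: (63.3/71.4)(521 − 507.5) + 551.8 = 563.768
Difference = 563.768 − 565.30 = -1.53

-1.53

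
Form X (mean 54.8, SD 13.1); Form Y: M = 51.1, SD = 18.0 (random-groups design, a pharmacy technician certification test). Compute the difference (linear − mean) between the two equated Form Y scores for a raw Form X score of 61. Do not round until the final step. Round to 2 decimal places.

Mean-equated: 61 + (51.1 − 54.8) = 57.30
Linear-equated: (18.0/13.1)(61 − 54.8) + 51.1 = 59.619
Difference = 59.619 − 57.30 = 2.32

2.32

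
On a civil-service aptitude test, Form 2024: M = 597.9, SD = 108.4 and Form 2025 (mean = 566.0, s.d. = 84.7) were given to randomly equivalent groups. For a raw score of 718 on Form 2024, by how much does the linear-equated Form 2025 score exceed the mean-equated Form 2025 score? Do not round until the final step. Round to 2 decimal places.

Mean-equated: 718 + (566.0 − 597.9) = 686.10
Linear-equated: (84.7/108.4)(718 − 597.9) + 566.0 = 659.842
Difference = 659.842 − 686.10 = -26.26

-26.26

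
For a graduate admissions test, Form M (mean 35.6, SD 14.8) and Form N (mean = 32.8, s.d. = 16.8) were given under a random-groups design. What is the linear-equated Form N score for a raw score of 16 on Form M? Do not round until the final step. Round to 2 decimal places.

10.55

Linear equating: y = (SD_Y/SD_X)(x − M_X) + M_Y
y = (16.8/14.8)(16 − 35.6) + 32.8
y = 1.135135 × -19.6 + 32.8 = -22.2486 + 32.8 = 10.55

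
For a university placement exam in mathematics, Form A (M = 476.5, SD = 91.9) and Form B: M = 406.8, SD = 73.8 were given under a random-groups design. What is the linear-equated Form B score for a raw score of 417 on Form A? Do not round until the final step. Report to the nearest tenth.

Linear equating: y = (SD_Y/SD_X)(x − M_X) + M_Y
y = (73.8/91.9)(417 − 476.5) + 406.8
y = 0.803047 × -59.5 + 406.8 = -47.7813 + 406.8 = 359.0

359.0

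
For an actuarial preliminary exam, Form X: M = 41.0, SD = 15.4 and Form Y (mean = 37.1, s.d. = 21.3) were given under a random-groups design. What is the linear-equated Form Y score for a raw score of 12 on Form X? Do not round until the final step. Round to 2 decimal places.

-3.01

Linear equating: y = (SD_Y/SD_X)(x − M_X) + M_Y
y = (21.3/15.4)(12 − 41.0) + 37.1
y = 1.383117 × -29.0 + 37.1 = -40.1104 + 37.1 = -3.01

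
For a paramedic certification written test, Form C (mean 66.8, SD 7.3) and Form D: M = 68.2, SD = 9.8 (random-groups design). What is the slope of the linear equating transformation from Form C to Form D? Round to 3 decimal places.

1.342

A = SD_Y / SD_X = 9.8 / 7.3 = 1.342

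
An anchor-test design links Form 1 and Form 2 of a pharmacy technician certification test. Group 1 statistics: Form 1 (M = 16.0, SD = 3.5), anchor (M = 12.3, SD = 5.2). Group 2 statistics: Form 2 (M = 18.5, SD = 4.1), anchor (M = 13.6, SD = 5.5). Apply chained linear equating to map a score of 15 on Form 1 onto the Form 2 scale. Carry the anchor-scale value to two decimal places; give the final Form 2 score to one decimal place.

Form 1 → anchor (Group 1): v = (5.2/3.5)(15 − 16.0) + 12.3 = 10.81
anchor → Form 2 (Group 2): y = (4.1/5.5)(10.81 − 13.6) + 18.5 = 16.4

16.4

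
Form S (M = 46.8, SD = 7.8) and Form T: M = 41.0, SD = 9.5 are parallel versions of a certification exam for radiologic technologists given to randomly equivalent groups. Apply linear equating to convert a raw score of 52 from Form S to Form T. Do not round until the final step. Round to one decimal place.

Linear equating: y = (SD_Y/SD_X)(x − M_X) + M_Y
y = (9.5/7.8)(52 − 46.8) + 41.0
y = 1.217949 × 5.2 + 41.0 = 6.3333 + 41.0 = 47.3

47.3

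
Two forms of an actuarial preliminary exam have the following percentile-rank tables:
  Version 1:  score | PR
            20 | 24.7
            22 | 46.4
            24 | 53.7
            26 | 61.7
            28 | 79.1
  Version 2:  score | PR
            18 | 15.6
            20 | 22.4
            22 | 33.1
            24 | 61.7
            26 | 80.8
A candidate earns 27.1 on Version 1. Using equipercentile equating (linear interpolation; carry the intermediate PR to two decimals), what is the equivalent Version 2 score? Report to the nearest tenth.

PR of 27.1 on Version 1: 61.7 + (27.1 − 26)/(28 − 26) × (79.1 − 61.7) = 71.27
On Version 2, PR 71.27 falls between score 24 (PR 61.7) and 26 (PR 80.8).
Interpolate: 24 + (71.27 − 61.7)/(80.8 − 61.7) × (26 − 24) = 25.0

25.0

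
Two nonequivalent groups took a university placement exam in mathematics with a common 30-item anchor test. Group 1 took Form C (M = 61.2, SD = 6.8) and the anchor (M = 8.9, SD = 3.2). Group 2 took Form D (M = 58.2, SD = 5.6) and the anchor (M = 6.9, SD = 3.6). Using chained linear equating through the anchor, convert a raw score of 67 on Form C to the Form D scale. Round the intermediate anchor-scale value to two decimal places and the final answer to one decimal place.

Form C → anchor (Group 1): v = (3.2/6.8)(67 − 61.2) + 8.9 = 11.63
anchor → Form D (Group 2): y = (5.6/3.6)(11.63 − 6.9) + 58.2 = 65.6

65.6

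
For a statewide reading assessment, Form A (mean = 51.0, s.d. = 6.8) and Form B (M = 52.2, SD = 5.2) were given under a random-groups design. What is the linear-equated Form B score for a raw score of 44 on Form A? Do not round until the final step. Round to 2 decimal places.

Linear equating: y = (SD_Y/SD_X)(x − M_X) + M_Y
y = (5.2/6.8)(44 − 51.0) + 52.2
y = 0.764706 × -7.0 + 52.2 = -5.3529 + 52.2 = 46.85

46.85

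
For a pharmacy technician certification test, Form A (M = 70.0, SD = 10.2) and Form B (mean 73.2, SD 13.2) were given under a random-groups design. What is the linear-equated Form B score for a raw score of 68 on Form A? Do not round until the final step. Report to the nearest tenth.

Linear equating: y = (SD_Y/SD_X)(x − M_X) + M_Y
y = (13.2/10.2)(68 − 70.0) + 73.2
y = 1.294118 × -2.0 + 73.2 = -2.5882 + 73.2 = 70.6

70.6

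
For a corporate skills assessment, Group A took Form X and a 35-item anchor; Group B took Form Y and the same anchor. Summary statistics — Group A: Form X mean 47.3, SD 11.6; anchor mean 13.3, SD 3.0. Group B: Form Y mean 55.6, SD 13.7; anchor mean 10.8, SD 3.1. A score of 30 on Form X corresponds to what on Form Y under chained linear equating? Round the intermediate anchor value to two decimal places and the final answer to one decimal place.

46.9

Form X → anchor (Group A): v = (3.0/11.6)(30 − 47.3) + 13.3 = 8.83
anchor → Form Y (Group B): y = (13.7/3.1)(8.83 − 10.8) + 55.6 = 46.9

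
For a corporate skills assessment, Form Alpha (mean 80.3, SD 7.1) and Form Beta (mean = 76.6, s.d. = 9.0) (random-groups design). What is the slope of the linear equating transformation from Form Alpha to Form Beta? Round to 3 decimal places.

A = SD_Y / SD_X = 9.0 / 7.1 = 1.268

1.268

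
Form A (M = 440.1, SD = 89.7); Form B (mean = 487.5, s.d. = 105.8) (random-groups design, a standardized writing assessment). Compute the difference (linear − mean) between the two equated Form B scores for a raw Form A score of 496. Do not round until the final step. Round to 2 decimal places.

Mean-equated: 496 + (487.5 − 440.1) = 543.40
Linear-equated: (105.8/89.7)(496 − 440.1) + 487.5 = 553.433
Difference = 553.433 − 543.40 = 10.03

10.03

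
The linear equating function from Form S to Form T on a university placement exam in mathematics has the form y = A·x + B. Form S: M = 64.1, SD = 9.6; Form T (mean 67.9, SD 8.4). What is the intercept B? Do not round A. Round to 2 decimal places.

11.81

A = SD_Y / SD_X = 8.4 / 9.6 = 0.875000
B = M_Y − A·M_X = 67.9 − 0.875000 × 64.1 = 11.81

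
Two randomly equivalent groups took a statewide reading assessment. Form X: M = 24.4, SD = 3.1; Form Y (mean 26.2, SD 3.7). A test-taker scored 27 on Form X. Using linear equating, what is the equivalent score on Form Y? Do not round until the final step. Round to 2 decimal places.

Linear equating: y = (SD_Y/SD_X)(x − M_X) + M_Y
y = (3.7/3.1)(27 − 24.4) + 26.2
y = 1.193548 × 2.6 + 26.2 = 3.1032 + 26.2 = 29.30

29.30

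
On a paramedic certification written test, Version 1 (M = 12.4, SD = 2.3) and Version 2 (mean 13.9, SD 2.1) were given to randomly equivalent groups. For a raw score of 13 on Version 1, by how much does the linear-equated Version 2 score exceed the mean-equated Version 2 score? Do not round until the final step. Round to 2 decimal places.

-0.05

Mean-equated: 13 + (13.9 − 12.4) = 14.50
Linear-equated: (2.1/2.3)(13 − 12.4) + 13.9 = 14.448
Difference = 14.448 − 14.50 = -0.05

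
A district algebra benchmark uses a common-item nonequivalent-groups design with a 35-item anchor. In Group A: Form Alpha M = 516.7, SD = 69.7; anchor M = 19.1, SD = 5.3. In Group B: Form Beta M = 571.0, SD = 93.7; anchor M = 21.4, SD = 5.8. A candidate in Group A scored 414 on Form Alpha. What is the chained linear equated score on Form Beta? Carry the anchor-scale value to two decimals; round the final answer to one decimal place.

407.7

Form Alpha → anchor (Group A): v = (5.3/69.7)(414 − 516.7) + 19.1 = 11.29
anchor → Form Beta (Group B): y = (93.7/5.8)(11.29 − 21.4) + 571.0 = 407.7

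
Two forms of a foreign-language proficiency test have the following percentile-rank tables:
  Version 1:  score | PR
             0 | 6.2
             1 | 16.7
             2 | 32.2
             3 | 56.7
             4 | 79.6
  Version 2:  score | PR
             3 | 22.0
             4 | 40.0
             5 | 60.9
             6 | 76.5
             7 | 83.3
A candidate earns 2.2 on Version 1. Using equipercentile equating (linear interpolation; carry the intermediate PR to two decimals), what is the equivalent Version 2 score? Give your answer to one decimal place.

PR of 2.2 on Version 1: 32.2 + (2.2 − 2)/(3 − 2) × (56.7 − 32.2) = 37.10
On Version 2, PR 37.10 falls between score 3 (PR 22.0) and 4 (PR 40.0).
Interpolate: 3 + (37.10 − 22.0)/(40.0 − 22.0) × (4 − 3) = 3.8

3.8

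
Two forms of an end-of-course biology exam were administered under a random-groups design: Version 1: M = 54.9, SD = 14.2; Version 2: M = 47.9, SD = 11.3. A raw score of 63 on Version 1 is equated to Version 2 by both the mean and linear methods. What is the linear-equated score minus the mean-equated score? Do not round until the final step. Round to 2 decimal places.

-1.65

Mean-equated: 63 + (47.9 − 54.9) = 56.00
Linear-equated: (11.3/14.2)(63 − 54.9) + 47.9 = 54.346
Difference = 54.346 − 56.00 = -1.65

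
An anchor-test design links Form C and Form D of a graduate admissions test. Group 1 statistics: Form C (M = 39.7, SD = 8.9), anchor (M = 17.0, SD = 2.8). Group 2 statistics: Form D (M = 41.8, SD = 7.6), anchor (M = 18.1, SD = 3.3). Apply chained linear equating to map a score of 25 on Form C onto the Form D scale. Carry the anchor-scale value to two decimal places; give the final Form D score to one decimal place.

28.6

Form C → anchor (Group 1): v = (2.8/8.9)(25 − 39.7) + 17.0 = 12.38
anchor → Form D (Group 2): y = (7.6/3.3)(12.38 − 18.1) + 41.8 = 28.6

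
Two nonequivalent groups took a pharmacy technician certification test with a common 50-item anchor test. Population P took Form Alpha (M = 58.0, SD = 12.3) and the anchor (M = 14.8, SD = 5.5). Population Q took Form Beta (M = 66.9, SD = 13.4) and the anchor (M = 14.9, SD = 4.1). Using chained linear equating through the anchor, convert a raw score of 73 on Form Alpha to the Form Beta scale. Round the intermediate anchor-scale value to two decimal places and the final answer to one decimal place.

Form Alpha → anchor (Population P): v = (5.5/12.3)(73 − 58.0) + 14.8 = 21.51
anchor → Form Beta (Population Q): y = (13.4/4.1)(21.51 − 14.9) + 66.9 = 88.5

88.5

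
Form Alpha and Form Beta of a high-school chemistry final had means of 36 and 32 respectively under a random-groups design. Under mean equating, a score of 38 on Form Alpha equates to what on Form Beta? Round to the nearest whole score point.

Mean equating: y = x + (M_Y − M_X) = 38 + (32 − 36) = 34

34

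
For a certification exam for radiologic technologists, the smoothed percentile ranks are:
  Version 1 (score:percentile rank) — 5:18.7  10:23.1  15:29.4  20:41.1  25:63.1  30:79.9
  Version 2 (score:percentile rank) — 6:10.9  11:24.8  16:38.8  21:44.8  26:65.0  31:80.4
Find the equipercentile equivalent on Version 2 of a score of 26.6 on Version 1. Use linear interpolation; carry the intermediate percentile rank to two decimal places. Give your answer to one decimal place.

27.1

PR of 26.6 on Version 1: 63.1 + (26.6 − 25)/(30 − 25) × (79.9 − 63.1) = 68.48
On Version 2, PR 68.48 falls between score 26 (PR 65.0) and 31 (PR 80.4).
Interpolate: 26 + (68.48 − 65.0)/(80.4 − 65.0) × (31 − 26) = 27.1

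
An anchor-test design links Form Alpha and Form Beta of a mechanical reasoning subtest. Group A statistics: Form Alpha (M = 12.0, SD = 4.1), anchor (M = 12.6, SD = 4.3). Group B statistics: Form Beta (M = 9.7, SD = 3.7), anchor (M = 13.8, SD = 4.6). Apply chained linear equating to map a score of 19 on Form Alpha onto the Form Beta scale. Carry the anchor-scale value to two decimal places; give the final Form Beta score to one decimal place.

14.6

Form Alpha → anchor (Group A): v = (4.3/4.1)(19 − 12.0) + 12.6 = 19.94
anchor → Form Beta (Group B): y = (3.7/4.6)(19.94 − 13.8) + 9.7 = 14.6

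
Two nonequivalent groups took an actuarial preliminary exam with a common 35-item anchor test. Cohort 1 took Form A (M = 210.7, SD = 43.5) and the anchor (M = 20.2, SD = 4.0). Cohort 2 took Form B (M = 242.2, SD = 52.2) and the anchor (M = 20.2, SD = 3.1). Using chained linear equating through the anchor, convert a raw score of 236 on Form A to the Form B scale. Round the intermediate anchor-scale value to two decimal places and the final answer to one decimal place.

Form A → anchor (Cohort 1): v = (4.0/43.5)(236 − 210.7) + 20.2 = 22.53
anchor → Form B (Cohort 2): y = (52.2/3.1)(22.53 − 20.2) + 242.2 = 281.4

281.4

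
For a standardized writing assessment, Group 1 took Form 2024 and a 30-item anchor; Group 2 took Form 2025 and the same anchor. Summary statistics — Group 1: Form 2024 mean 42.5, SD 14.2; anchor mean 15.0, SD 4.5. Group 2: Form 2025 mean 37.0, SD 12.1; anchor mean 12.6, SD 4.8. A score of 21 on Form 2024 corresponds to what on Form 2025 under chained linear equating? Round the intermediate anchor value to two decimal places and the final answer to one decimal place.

Form 2024 → anchor (Group 1): v = (4.5/14.2)(21 − 42.5) + 15.0 = 8.19
anchor → Form 2025 (Group 2): y = (12.1/4.8)(8.19 − 12.6) + 37.0 = 25.9

25.9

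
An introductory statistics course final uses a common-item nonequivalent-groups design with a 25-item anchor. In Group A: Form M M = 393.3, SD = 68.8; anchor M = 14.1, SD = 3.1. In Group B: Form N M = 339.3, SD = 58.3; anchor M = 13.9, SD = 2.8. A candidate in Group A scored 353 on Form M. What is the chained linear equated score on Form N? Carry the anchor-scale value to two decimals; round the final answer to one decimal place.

305.6

Form M → anchor (Group A): v = (3.1/68.8)(353 − 393.3) + 14.1 = 12.28
anchor → Form N (Group B): y = (58.3/2.8)(12.28 − 13.9) + 339.3 = 305.6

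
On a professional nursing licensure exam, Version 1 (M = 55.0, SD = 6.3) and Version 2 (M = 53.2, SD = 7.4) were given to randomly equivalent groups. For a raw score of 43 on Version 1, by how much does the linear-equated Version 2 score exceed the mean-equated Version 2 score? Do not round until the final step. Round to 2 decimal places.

-2.10

Mean-equated: 43 + (53.2 − 55.0) = 41.20
Linear-equated: (7.4/6.3)(43 − 55.0) + 53.2 = 39.105
Difference = 39.105 − 41.20 = -2.10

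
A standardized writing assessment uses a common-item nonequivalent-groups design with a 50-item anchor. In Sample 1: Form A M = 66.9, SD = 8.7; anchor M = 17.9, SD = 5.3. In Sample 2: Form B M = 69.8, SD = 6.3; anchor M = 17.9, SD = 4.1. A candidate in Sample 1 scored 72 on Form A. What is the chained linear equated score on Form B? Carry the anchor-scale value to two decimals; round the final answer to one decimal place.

74.6

Form A → anchor (Sample 1): v = (5.3/8.7)(72 − 66.9) + 17.9 = 21.01
anchor → Form B (Sample 2): y = (6.3/4.1)(21.01 − 17.9) + 69.8 = 74.6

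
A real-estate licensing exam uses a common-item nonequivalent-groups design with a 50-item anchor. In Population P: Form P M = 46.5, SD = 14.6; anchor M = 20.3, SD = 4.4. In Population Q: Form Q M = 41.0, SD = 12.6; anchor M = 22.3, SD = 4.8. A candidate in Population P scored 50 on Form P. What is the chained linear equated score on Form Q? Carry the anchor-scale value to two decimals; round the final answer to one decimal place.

Form P → anchor (Population P): v = (4.4/14.6)(50 − 46.5) + 20.3 = 21.35
anchor → Form Q (Population Q): y = (12.6/4.8)(21.35 − 22.3) + 41.0 = 38.5

38.5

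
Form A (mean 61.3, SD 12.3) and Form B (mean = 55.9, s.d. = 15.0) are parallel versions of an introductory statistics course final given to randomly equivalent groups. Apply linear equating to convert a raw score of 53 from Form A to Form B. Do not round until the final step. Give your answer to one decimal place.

Linear equating: y = (SD_Y/SD_X)(x − M_X) + M_Y
y = (15.0/12.3)(53 − 61.3) + 55.9
y = 1.219512 × -8.3 + 55.9 = -10.1220 + 55.9 = 45.8

45.8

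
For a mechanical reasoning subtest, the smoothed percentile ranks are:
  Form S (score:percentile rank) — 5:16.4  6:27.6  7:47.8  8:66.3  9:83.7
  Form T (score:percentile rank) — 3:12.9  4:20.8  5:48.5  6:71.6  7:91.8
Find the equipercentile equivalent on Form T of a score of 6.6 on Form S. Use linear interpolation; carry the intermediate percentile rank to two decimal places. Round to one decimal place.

PR of 6.6 on Form S: 27.6 + (6.6 − 6)/(7 − 6) × (47.8 − 27.6) = 39.72
On Form T, PR 39.72 falls between score 4 (PR 20.8) and 5 (PR 48.5).
Interpolate: 4 + (39.72 − 20.8)/(48.5 − 20.8) × (5 − 4) = 4.7

4.7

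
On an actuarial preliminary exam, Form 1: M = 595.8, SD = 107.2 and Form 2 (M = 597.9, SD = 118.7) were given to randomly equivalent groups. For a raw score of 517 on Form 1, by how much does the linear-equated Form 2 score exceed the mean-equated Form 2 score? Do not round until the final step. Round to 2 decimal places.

-8.45

Mean-equated: 517 + (597.9 − 595.8) = 519.10
Linear-equated: (118.7/107.2)(517 − 595.8) + 597.9 = 510.647
Difference = 510.647 − 519.10 = -8.45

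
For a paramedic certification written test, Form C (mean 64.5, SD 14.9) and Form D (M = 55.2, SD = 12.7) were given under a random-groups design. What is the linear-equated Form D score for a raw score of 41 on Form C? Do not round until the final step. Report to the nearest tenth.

Linear equating: y = (SD_Y/SD_X)(x − M_X) + M_Y
y = (12.7/14.9)(41 − 64.5) + 55.2
y = 0.852349 × -23.5 + 55.2 = -20.0302 + 55.2 = 35.2

35.2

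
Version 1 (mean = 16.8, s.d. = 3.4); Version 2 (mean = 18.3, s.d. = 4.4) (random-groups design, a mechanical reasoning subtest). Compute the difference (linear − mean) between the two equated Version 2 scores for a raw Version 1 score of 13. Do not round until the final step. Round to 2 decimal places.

Mean-equated: 13 + (18.3 − 16.8) = 14.50
Linear-equated: (4.4/3.4)(13 − 16.8) + 18.3 = 13.382
Difference = 13.382 − 14.50 = -1.12

-1.12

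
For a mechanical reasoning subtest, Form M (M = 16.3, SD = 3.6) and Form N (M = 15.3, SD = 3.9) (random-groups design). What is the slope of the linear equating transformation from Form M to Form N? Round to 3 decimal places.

1.083

A = SD_Y / SD_X = 3.9 / 3.6 = 1.083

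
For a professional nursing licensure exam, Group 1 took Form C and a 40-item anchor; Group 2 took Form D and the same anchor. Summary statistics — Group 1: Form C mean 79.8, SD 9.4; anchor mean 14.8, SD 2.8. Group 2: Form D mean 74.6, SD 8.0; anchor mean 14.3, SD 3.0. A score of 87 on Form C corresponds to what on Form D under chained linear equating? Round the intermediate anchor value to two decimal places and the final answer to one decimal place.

81.6

Form C → anchor (Group 1): v = (2.8/9.4)(87 − 79.8) + 14.8 = 16.94
anchor → Form D (Group 2): y = (8.0/3.0)(16.94 − 14.3) + 74.6 = 81.6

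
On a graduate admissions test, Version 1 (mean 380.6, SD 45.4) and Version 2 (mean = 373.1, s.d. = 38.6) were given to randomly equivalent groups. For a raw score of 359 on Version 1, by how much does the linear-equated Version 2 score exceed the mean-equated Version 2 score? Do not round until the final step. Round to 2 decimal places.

Mean-equated: 359 + (373.1 − 380.6) = 351.50
Linear-equated: (38.6/45.4)(359 − 380.6) + 373.1 = 354.735
Difference = 354.735 − 351.50 = 3.24

3.24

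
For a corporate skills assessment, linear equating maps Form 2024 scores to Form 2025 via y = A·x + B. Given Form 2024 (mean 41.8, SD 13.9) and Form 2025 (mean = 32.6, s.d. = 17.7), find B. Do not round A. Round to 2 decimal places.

A = SD_Y / SD_X = 17.7 / 13.9 = 1.273381
B = M_Y − A·M_X = 32.6 − 1.273381 × 41.8 = -20.63

-20.63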